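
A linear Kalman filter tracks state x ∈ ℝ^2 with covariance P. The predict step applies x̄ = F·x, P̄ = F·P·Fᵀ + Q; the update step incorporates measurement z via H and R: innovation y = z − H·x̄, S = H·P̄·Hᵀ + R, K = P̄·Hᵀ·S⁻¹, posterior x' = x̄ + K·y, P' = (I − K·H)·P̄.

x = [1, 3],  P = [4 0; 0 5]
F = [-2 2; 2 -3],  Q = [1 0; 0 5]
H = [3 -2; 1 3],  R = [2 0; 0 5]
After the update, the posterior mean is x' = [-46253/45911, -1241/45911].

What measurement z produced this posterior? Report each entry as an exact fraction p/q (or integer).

z = [-3, -1]

x̄ = F·x = [4, -7]
P̄ = F·P·Fᵀ + Q = [37 -46; -46 66]
S = H·P̄·Hᵀ + R = [1151 -607; -607 360]
K = P̄·Hᵀ·S⁻¹ = [11773/45911 6970/45911; -4936/45911 11062/45911]
x' − x̄ = [-229897/45911, 320136/45911] = K·y
y = (KᵀK)⁻¹·Kᵀ·(x' − x̄) = [-29, 16]
z = y + H·x̄ = [-29, 16] + [26, -17] = [-3, -1]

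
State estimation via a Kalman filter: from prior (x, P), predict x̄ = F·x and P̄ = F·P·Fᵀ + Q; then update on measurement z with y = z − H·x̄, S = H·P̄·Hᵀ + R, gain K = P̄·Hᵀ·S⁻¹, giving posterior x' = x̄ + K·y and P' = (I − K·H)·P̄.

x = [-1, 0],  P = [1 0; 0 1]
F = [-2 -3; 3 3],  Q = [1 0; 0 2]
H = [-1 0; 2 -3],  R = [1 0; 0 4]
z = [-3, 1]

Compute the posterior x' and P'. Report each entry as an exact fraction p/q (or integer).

x' = [1617/971, 417/971]
P' = [551/971 270/971; 270/971 520/971]

x̄ = F·x = [2, -3]
P̄ = F·P·Fᵀ + Q = [14 -15; -15 20]
y = z − H·x̄ = [-1, -12]
S = H·P̄·Hᵀ + R = [15 -73; -73 420]
K = P̄·Hᵀ·S⁻¹ = [-551/971 73/971; -270/971 -255/971]
x' = x̄ + K·y = [1617/971, 417/971]
P' = (I − K·H)·P̄ = [551/971 270/971; 270/971 520/971]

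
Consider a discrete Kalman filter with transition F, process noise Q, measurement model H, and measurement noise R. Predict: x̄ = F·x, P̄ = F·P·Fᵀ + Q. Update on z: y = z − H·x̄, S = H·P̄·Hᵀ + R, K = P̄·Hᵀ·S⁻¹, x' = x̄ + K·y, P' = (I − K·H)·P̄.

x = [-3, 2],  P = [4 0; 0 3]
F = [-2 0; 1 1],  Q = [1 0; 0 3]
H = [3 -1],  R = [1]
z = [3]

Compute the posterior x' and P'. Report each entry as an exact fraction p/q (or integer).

x̄ = F·x = [6, -1]
P̄ = F·P·Fᵀ + Q = [17 -8; -8 10]
y = z − H·x̄ = [-16]
S = H·P̄·Hᵀ + R = [212]
K = P̄·Hᵀ·S⁻¹ = [59/212; -17/106]
x' = x̄ + K·y = [82/53, 83/53]
P' = (I − K·H)·P̄ = [123/212 155/106; 155/106 241/53]

x' = [82/53, 83/53]
P' = [123/212 155/106; 155/106 241/53]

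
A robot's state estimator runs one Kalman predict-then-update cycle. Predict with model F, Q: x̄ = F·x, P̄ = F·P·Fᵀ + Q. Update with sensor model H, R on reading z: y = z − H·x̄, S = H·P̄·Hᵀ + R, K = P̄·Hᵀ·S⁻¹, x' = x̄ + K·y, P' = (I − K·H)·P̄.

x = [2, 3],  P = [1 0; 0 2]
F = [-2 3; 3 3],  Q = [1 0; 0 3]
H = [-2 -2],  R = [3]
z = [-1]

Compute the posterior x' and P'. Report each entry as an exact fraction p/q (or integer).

x̄ = F·x = [5, 15]
P̄ = F·P·Fᵀ + Q = [23 12; 12 30]
y = z − H·x̄ = [39]
S = H·P̄·Hᵀ + R = [311]
K = P̄·Hᵀ·S⁻¹ = [-70/311; -84/311]
x' = x̄ + K·y = [-1175/311, 1389/311]
P' = (I − K·H)·P̄ = [2253/311 -2148/311; -2148/311 2274/311]

x' = [-1175/311, 1389/311]
P' = [2253/311 -2148/311; -2148/311 2274/311]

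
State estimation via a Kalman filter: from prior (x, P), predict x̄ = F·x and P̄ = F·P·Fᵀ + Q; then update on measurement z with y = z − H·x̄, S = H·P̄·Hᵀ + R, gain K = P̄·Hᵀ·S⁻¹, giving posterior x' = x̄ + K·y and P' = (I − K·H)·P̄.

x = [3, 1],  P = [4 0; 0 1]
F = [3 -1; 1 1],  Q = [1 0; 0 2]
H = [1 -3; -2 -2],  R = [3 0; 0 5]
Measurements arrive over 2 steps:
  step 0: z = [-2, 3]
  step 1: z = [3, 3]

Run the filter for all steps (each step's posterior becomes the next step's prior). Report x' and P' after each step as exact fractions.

step 0: x̄ = F·x = [8, 4]
step 0: P̄ = F·P·Fᵀ + Q = [38 11; 11 7]
step 0: y = z − H·x̄ = [2, 27]
step 0: S = H·P̄·Hᵀ + R = [38 10; 10 273]
step 0: K = P̄·Hᵀ·S⁻¹ = [2345/10274 -1887/5137; -1185/5137 -634/5137]
step 0: x' = x̄ + K·y = [-7508/5137, 1060/5137]
step 0: P' = (I − K·H)·P̄ = [8835/10274 300/5137; 300/5137 1285/5137]
step 1: x̄ = F·x = [-2144/467, -6448/5137]
step 1: P̄ = F·P·Fᵀ + Q = [8069/934 2285/934; 2285/934 33153/10274]
step 1: y = z − H·x̄ = [19651/5137, -44653/5137]
step 1: S = H·P̄·Hᵀ + R = [133574/5137 60970/5137; 60970/5137 370049/5137]
step 1: K = P̄·Hᵀ·S⁻¹ = [203641/988722 -24133/70623; -992597/4449249 -76754/635607]
step 1: x' = x̄ + K·y = [-91487/109858, -523505/494361]
step 1: P' = (I − K·H)·P̄ = [43679/54929 58433/988722; 58433/988722 2160493/8898498]

step 0: x' = [-7508/5137, 1060/5137], P' = [8835/10274 300/5137; 300/5137 1285/5137]
step 1: x' = [-91487/109858, -523505/494361], P' = [43679/54929 58433/988722; 58433/988722 2160493/8898498]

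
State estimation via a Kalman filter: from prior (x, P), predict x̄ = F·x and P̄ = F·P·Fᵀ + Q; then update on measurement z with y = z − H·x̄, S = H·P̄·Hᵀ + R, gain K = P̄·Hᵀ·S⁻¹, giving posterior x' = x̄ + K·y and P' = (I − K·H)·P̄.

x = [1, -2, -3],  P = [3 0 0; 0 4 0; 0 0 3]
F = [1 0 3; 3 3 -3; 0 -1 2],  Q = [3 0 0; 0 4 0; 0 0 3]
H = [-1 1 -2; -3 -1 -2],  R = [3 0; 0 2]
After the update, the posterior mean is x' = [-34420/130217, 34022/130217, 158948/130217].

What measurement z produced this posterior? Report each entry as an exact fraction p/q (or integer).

x̄ = F·x = [-8, 6, -4]
P̄ = F·P·Fᵀ + Q = [33 -18 18; -18 94 -30; 18 -30 19]
S = H·P̄·Hᵀ + R = [434 261; 261 457]
K = P̄·Hᵀ·S⁻¹ = [-9222/130217 -28071/130217; 73384/130217 -36212/130217; -23120/130217 -4462/130217]
x' − x̄ = [1007316/130217, -747280/130217, 679816/130217] = K·y
y = (KᵀK)⁻¹·Kᵀ·(x' − x̄) = [-24, -28]
z = y + H·x̄ = [-24, -28] + [22, 26] = [-2, -2]

z = [-2, -2]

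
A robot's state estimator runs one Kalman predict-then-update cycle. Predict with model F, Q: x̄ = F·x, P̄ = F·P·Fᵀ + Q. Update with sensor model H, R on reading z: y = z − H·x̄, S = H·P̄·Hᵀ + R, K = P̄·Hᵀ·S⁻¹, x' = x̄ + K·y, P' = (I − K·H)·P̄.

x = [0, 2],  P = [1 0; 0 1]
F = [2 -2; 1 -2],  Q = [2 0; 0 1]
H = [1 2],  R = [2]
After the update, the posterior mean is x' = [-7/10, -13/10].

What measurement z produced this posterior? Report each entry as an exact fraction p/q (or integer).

z = [-3]

x̄ = F·x = [-4, -4]
P̄ = F·P·Fᵀ + Q = [10 6; 6 6]
S = H·P̄·Hᵀ + R = [60]
K = P̄·Hᵀ·S⁻¹ = [11/30; 3/10]
x' − x̄ = [33/10, 27/10] = K·y
y = (KᵀK)⁻¹·Kᵀ·(x' − x̄) = [9]
z = y + H·x̄ = [9] + [-12] = [-3]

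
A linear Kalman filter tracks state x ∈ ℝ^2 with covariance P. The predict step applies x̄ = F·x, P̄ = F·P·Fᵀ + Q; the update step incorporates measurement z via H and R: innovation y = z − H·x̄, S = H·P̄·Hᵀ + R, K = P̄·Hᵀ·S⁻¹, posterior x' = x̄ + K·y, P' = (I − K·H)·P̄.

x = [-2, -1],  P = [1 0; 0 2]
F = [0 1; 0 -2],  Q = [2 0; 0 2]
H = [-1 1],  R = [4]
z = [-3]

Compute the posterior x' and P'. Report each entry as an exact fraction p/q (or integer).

x̄ = F·x = [-1, 2]
P̄ = F·P·Fᵀ + Q = [4 -4; -4 10]
y = z − H·x̄ = [-6]
S = H·P̄·Hᵀ + R = [26]
K = P̄·Hᵀ·S⁻¹ = [-4/13; 7/13]
x' = x̄ + K·y = [11/13, -16/13]
P' = (I − K·H)·P̄ = [20/13 4/13; 4/13 32/13]

x' = [11/13, -16/13]
P' = [20/13 4/13; 4/13 32/13]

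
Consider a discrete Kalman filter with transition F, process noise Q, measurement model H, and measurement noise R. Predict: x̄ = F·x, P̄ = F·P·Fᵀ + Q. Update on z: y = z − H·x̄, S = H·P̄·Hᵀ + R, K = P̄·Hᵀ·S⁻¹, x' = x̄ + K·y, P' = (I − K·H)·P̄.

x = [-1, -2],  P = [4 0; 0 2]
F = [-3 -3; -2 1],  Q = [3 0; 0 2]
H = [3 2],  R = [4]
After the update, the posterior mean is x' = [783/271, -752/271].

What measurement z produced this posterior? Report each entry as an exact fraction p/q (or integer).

z = [3]

x̄ = F·x = [9, 0]
P̄ = F·P·Fᵀ + Q = [57 18; 18 20]
S = H·P̄·Hᵀ + R = [813]
K = P̄·Hᵀ·S⁻¹ = [69/271; 94/813]
x' − x̄ = [-1656/271, -752/271] = K·y
y = (KᵀK)⁻¹·Kᵀ·(x' − x̄) = [-24]
z = y + H·x̄ = [-24] + [27] = [3]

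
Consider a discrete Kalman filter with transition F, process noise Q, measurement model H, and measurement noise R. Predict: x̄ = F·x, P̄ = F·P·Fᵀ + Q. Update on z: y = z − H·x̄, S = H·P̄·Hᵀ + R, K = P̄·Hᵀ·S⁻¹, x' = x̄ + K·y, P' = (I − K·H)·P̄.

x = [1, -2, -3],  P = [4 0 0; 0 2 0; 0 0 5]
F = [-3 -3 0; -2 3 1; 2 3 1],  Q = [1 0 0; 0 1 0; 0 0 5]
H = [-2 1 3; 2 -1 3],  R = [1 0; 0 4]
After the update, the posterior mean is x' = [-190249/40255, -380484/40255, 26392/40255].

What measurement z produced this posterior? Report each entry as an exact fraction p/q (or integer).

x̄ = F·x = [3, -11, -7]
P̄ = F·P·Fᵀ + Q = [55 6 -42; 6 40 7; -42 7 44]
S = H·P̄·Hᵀ + R = [1179 160; 160 90]
K = P̄·Hᵀ·S⁻¹ = [-1718/8051 5431/40255; 553/8051 -16093/80510; 1351/8051 12659/80510]
x' − x̄ = [-311014/40255, 62321/40255, 308177/40255] = K·y
y = (KᵀK)⁻¹·Kᵀ·(x' − x̄) = [40, 6]
z = y + H·x̄ = [40, 6] + [-38, -4] = [2, 2]

z = [2, 2]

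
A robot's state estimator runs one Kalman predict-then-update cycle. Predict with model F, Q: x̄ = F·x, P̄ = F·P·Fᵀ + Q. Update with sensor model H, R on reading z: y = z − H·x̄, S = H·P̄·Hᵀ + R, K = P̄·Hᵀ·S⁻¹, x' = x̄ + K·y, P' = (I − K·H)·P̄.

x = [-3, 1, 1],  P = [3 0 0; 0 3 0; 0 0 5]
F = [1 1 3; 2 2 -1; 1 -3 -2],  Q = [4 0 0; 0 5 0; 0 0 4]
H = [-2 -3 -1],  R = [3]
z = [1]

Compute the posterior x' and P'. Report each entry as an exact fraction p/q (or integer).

x̄ = F·x = [1, -5, -8]
P̄ = F·P·Fᵀ + Q = [55 -3 -36; -3 34 -2; -36 -2 54]
y = z − H·x̄ = [-20]
S = H·P̄·Hᵀ + R = [391]
K = P̄·Hᵀ·S⁻¹ = [-65/391; -94/391; 24/391]
x' = x̄ + K·y = [1691/391, -75/391, -3608/391]
P' = (I − K·H)·P̄ = [17280/391 -7283/391 -12516/391; -7283/391 4458/391 1474/391; -12516/391 1474/391 20538/391]

x' = [1691/391, -75/391, -3608/391]
P' = [17280/391 -7283/391 -12516/391; -7283/391 4458/391 1474/391; -12516/391 1474/391 20538/391]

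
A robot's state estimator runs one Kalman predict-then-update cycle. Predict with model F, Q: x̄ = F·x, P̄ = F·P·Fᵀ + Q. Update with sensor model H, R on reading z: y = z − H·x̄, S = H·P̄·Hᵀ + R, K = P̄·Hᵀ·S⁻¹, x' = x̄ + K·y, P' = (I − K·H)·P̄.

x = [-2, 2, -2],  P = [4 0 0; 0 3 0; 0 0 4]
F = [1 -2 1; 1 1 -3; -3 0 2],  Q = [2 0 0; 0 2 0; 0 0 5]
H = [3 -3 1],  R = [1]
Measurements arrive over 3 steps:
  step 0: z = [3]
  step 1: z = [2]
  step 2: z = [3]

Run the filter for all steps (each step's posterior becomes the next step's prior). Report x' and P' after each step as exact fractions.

step 0: x̄ = F·x = [-8, 6, 2]
step 0: P̄ = F·P·Fᵀ + Q = [22 -14 -4; -14 45 -36; -4 -36 57]
step 0: y = z − H·x̄ = [43]
step 0: S = H·P̄·Hᵀ + R = [1105]
step 0: K = P̄·Hᵀ·S⁻¹ = [8/85; -213/1105; 9/65]
step 0: x' = x̄ + K·y = [-336/85, -2529/1105, 517/65]
step 0: P' = (I − K·H)·P̄ = [1038/85 514/85 -92/5; 514/85 4356/1105 -423/65; -92/5 -423/65 2328/65]
step 1: x̄ = F·x = [9479/1105, -33264/1105, 30682/1105]
step 1: P̄ = F·P·Fᵀ + Q = [34076/1105 -130301/1105 127858/1105; -130301/1105 554746/1105 -536018/1105; 127858/1105 -536018/1105 529259/1105]
step 1: y = z − H·x̄ = [-156701/1105]
step 1: S = H·P̄·Hᵀ + R = [12158436/1105]
step 1: K = P̄·Hᵀ·S⁻¹ = [620989/12158436; -2591159/12158436; 2520887/12158436]
step 1: x' = x̄ + K·y = [16235491/12158436, 1447051/12158436, -19891747/12158436]
step 1: P' = (I − K·H)·P̄ = [25957943/12158436 22465943/12158436 -9855011/12158436; 22465943/12158436 27817895/12158436 13464697/12158436; -9855011/12158436 13464697/12158436 72480011/12158436]
step 2: x̄ = F·x = [-3275179/6079218, 77357783/12158436, -88489967/12158436]
step 2: P̄ = F·P·Fᵀ + Q = [17648456/3039609 -77810461/6079218 78939037/6079218; -77810461/6079218 753686579/12158436 -661627451/12158436; 78939037/6079218 -661627451/12158436 702593843/12158436]
step 2: y = z − H·x̄ = [188344849/6079218]
step 2: S = H·P̄·Hᵀ + R = [3962871413/3039609]
step 2: K = P̄·Hᵀ·S⁻¹ = [209130578/3962871413; -1694774977/7925742826; 1580555209/7925742826]
step 2: x' = x̄ + K·y = [8688470755/7925742826, -2079739583/7925742826, -8715747385/7925742826]
step 2: P' = (I − K·H)·P̄ = [8620504516/3962871413 15158666457/7925742826 -5828766569/7925742826; 15158666457/7925742826 18834786911/7925742826 9333586385/7925742826; -5828766569/7925742826 9333586385/7925742826 47067614071/7925742826]

step 0: x' = [-336/85, -2529/1105, 517/65], P' = [1038/85 514/85 -92/5; 514/85 4356/1105 -423/65; -92/5 -423/65 2328/65]
step 1: x' = [16235491/12158436, 1447051/12158436, -19891747/12158436], P' = [25957943/12158436 22465943/12158436 -9855011/12158436; 22465943/12158436 27817895/12158436 13464697/12158436; -9855011/12158436 13464697/12158436 72480011/12158436]
step 2: x' = [8688470755/7925742826, -2079739583/7925742826, -8715747385/7925742826], P' = [8620504516/3962871413 15158666457/7925742826 -5828766569/7925742826; 15158666457/7925742826 18834786911/7925742826 9333586385/7925742826; -5828766569/7925742826 9333586385/7925742826 47067614071/7925742826]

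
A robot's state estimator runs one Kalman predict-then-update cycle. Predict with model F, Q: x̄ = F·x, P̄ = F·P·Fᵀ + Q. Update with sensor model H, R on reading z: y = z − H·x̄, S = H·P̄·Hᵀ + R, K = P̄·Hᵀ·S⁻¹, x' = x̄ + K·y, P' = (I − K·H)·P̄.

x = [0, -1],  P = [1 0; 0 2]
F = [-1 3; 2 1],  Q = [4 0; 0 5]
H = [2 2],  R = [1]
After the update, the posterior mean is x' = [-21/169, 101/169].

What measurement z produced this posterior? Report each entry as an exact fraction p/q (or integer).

z = [1]

x̄ = F·x = [-3, -1]
P̄ = F·P·Fᵀ + Q = [23 4; 4 11]
S = H·P̄·Hᵀ + R = [169]
K = P̄·Hᵀ·S⁻¹ = [54/169; 30/169]
x' − x̄ = [486/169, 270/169] = K·y
y = (KᵀK)⁻¹·Kᵀ·(x' − x̄) = [9]
z = y + H·x̄ = [9] + [-8] = [1]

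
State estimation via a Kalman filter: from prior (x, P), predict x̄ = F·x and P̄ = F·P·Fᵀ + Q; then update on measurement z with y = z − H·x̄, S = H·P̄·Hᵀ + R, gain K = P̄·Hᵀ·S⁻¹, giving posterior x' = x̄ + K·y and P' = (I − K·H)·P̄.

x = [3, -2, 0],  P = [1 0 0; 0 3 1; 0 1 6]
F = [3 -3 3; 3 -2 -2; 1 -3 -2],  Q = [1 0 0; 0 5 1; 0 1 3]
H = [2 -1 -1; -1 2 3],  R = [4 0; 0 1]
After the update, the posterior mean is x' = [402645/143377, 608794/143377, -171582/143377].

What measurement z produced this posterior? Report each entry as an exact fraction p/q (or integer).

z = [2, 2]

x̄ = F·x = [15, 13, 9]
P̄ = F·P·Fᵀ + Q = [73 -9 -9; -9 58 56; -9 56 67]
S = H·P̄·Hᵀ + R = [605 -851; -851 1671]
K = P̄·Hᵀ·S⁻¹ = [86813/143377 34087/143377; 28771/286754 64933/286754; 38411/286754 74819/286754]
x' − x̄ = [-1748010/143377, -1255107/143377, -1461975/143377] = K·y
y = (KᵀK)⁻¹·Kᵀ·(x' − x̄) = [-6, -36]
z = y + H·x̄ = [-6, -36] + [8, 38] = [2, 2]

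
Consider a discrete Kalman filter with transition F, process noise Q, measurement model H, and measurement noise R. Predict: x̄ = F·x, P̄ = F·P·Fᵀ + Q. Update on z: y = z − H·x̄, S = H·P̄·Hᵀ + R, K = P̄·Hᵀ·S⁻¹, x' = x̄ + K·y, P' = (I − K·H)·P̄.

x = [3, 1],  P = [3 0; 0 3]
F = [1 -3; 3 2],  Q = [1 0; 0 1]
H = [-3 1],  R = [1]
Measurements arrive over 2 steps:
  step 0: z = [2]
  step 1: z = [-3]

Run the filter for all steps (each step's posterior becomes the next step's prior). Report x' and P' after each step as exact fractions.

step 0: x' = [27/11, 3511/374], P' = [35/11 102/11; 102/11 10471/374]
step 1: x' = [9654/115555, -62818/23111], P' = [34949/115555 15360/23111; 15360/23111 52356/23111]

step 0: x̄ = F·x = [0, 11]
step 0: P̄ = F·P·Fᵀ + Q = [31 -9; -9 40]
step 0: y = z − H·x̄ = [-9]
step 0: S = H·P̄·Hᵀ + R = [374]
step 0: K = P̄·Hᵀ·S⁻¹ = [-3/11; 67/374]
step 0: x' = x̄ + K·y = [27/11, 3511/374]
step 0: P' = (I − K·H)·P̄ = [35/11 102/11; 102/11 10471/374]
step 1: x̄ = F·x = [-9615/374, 4888/187]
step 1: P̄ = F·P·Fᵀ + Q = [74995/374 -41766/187; -41766/187 47292/187]
step 1: y = z − H·x̄ = [-3613/34]
step 1: S = H·P̄·Hᵀ + R = [115555/34]
step 1: K = P̄·Hᵀ·S⁻¹ = [-28047/115555; 6276/23111]
step 1: x' = x̄ + K·y = [9654/115555, -62818/23111]
step 1: P' = (I − K·H)·P̄ = [34949/115555 15360/23111; 15360/23111 52356/23111]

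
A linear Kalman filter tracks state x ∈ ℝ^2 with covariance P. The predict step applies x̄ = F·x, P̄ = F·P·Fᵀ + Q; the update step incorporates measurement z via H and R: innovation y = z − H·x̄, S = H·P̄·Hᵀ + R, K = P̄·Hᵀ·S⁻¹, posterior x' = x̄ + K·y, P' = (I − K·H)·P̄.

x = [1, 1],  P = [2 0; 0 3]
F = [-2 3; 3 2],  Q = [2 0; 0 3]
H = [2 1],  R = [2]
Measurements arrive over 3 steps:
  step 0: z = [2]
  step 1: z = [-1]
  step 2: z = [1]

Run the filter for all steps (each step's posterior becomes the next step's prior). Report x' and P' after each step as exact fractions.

step 0: x' = [-193/207, 90/23], P' = [1259/207 -262/23; -262/23 534/23]
step 1: x' = [-341312/174631, 514873/174631], P' = [395024/174631 -626556/174631; -626556/174631 1274976/174631]
step 2: x' = [40974437/31429529, -47662235/31429529], P' = [214379078/94288587 -113591012/31429529; -113591012/31429529 231151494/31429529]

step 0: x̄ = F·x = [1, 5]
step 0: P̄ = F·P·Fᵀ + Q = [37 6; 6 33]
step 0: y = z − H·x̄ = [-5]
step 0: S = H·P̄·Hᵀ + R = [207]
step 0: K = P̄·Hᵀ·S⁻¹ = [80/207; 5/23]
step 0: x' = x̄ + K·y = [-193/207, 90/23]
step 0: P' = (I − K·H)·P̄ = [1259/207 -262/23; -262/23 534/23]
step 1: x̄ = F·x = [2816/207, 347/69]
step 1: P̄ = F·P·Fᵀ + Q = [77000/207 3164/69; 3164/69 320/23]
step 1: y = z − H·x̄ = [-6880/207]
step 1: S = H·P̄·Hᵀ + R = [349262/207]
step 1: K = P̄·Hᵀ·S⁻¹ = [81746/174631; 10932/174631]
step 1: x' = x̄ + K·y = [-341312/174631, 514873/174631]
step 1: P' = (I − K·H)·P̄ = [395024/174631 -626556/174631; -626556/174631 1274976/174631]
step 2: x̄ = F·x = [2227243/174631, 5810/174631]
step 2: P̄ = F·P·Fᵀ + Q = [20922814/174631 2146932/174631; 2146932/174631 1660341/174631]
step 2: y = z − H·x̄ = [-4285665/174631]
step 2: S = H·P̄·Hᵀ + R = [94288587/174631]
step 2: K = P̄·Hᵀ·S⁻¹ = [43992560/94288587; 1984735/31429529]
step 2: x' = x̄ + K·y = [40974437/31429529, -47662235/31429529]
step 2: P' = (I − K·H)·P̄ = [214379078/94288587 -113591012/31429529; -113591012/31429529 231151494/31429529]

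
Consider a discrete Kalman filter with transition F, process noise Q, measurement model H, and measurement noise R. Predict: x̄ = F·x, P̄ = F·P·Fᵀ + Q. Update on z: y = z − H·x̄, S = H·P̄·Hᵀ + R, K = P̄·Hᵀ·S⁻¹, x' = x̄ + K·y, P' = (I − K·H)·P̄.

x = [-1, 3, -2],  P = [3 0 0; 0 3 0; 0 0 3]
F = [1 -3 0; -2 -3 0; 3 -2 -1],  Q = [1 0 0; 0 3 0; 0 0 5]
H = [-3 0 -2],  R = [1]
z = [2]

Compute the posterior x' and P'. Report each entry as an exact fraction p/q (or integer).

x̄ = F·x = [-10, -7, -7]
P̄ = F·P·Fᵀ + Q = [31 21 27; 21 42 0; 27 0 47]
y = z − H·x̄ = [-42]
S = H·P̄·Hᵀ + R = [792]
K = P̄·Hᵀ·S⁻¹ = [-49/264; -7/88; -175/792]
x' = x̄ + K·y = [-97/44, -161/44, 301/132]
P' = (I − K·H)·P̄ = [327/88 819/88 -1447/264; 819/88 3255/88 -1225/88; -1447/264 -1225/88 6599/792]

x' = [-97/44, -161/44, 301/132]
P' = [327/88 819/88 -1447/264; 819/88 3255/88 -1225/88; -1447/264 -1225/88 6599/792]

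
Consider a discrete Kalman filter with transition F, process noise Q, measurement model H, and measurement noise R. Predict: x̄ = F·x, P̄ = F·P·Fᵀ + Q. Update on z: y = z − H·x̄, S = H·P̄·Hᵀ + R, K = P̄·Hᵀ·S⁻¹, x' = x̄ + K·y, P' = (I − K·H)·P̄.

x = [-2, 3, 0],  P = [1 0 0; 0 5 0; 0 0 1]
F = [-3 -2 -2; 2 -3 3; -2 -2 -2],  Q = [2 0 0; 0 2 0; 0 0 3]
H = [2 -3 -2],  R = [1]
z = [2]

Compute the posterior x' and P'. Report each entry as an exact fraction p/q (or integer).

x' = [1804/589, -113/589, 44/19]
P' = [18679/589 2506/589 482/19; 2506/589 1484/589 12/19; 482/19 12/19 465/19]

x̄ = F·x = [0, -13, -2]
P̄ = F·P·Fᵀ + Q = [35 18 30; 18 60 20; 30 20 31]
y = z − H·x̄ = [-41]
S = H·P̄·Hᵀ + R = [589]
K = P̄·Hᵀ·S⁻¹ = [-44/589; -184/589; -2/19]
x' = x̄ + K·y = [1804/589, -113/589, 44/19]
P' = (I − K·H)·P̄ = [18679/589 2506/589 482/19; 2506/589 1484/589 12/19; 482/19 12/19 465/19]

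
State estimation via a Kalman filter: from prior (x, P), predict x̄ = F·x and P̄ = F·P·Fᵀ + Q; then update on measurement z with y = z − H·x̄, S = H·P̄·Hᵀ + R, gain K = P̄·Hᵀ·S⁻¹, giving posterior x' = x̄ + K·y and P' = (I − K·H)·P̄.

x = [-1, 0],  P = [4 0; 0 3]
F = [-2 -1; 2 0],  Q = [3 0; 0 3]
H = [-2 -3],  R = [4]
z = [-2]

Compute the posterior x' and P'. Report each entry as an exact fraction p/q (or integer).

x̄ = F·x = [2, -2]
P̄ = F·P·Fᵀ + Q = [22 -16; -16 19]
y = z − H·x̄ = [-4]
S = H·P̄·Hᵀ + R = [71]
K = P̄·Hᵀ·S⁻¹ = [4/71; -25/71]
x' = x̄ + K·y = [126/71, -42/71]
P' = (I − K·H)·P̄ = [1546/71 -1036/71; -1036/71 724/71]

x' = [126/71, -42/71]
P' = [1546/71 -1036/71; -1036/71 724/71]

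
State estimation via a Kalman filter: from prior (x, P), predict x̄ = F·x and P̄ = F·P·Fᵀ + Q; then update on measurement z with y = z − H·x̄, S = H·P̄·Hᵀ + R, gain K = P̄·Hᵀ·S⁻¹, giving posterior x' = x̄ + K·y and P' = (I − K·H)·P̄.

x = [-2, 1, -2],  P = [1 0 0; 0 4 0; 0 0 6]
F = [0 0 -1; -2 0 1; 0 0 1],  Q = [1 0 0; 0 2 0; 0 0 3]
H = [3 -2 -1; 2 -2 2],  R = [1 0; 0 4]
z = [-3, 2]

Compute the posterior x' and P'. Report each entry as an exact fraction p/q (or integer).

x' = [1402/1997, 3478/1997, 2978/1997]
P' = [1933/1997 2502/1997 468/1997; 2502/1997 3660/1997 426/1997; 468/1997 426/1997 1071/1997]

x̄ = F·x = [2, 2, -2]
P̄ = F·P·Fᵀ + Q = [7 -6 -6; -6 12 6; -6 6 9]
y = z − H·x̄ = [-7, 6]
S = H·P̄·Hᵀ + R = [253 96; 96 68]
K = P̄·Hᵀ·S⁻¹ = [327/1997 -101/3994; -240/1997 -366/1997; -519/1997 1113/3994]
x' = x̄ + K·y = [1402/1997, 3478/1997, 2978/1997]
P' = (I − K·H)·P̄ = [1933/1997 2502/1997 468/1997; 2502/1997 3660/1997 426/1997; 468/1997 426/1997 1071/1997]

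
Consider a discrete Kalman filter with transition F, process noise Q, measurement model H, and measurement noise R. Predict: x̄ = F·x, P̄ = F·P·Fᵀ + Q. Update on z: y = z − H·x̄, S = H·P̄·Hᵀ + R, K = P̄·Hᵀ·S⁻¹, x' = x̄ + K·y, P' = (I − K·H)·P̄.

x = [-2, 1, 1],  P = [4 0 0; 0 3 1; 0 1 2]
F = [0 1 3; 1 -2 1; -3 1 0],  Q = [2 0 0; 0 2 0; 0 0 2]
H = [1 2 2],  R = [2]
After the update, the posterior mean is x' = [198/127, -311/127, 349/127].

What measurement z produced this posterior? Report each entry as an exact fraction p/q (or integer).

x̄ = F·x = [4, -3, 7]
P̄ = F·P·Fᵀ + Q = [29 -5 6; -5 16 -17; 6 -17 41]
S = H·P̄·Hᵀ + R = [127]
K = P̄·Hᵀ·S⁻¹ = [31/127; -7/127; 54/127]
x' − x̄ = [-310/127, 70/127, -540/127] = K·y
y = (KᵀK)⁻¹·Kᵀ·(x' − x̄) = [-10]
z = y + H·x̄ = [-10] + [12] = [2]

z = [2]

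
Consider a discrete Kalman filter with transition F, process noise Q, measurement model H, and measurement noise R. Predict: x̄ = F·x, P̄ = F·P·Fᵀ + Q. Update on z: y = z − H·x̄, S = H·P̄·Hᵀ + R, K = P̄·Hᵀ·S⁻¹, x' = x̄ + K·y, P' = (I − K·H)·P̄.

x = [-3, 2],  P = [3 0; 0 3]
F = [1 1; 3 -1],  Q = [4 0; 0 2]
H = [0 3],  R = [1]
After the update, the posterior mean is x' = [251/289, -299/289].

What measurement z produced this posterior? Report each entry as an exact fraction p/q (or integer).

z = [-3]

x̄ = F·x = [-1, -11]
P̄ = F·P·Fᵀ + Q = [10 6; 6 32]
S = H·P̄·Hᵀ + R = [289]
K = P̄·Hᵀ·S⁻¹ = [18/289; 96/289]
x' − x̄ = [540/289, 2880/289] = K·y
y = (KᵀK)⁻¹·Kᵀ·(x' − x̄) = [30]
z = y + H·x̄ = [30] + [-33] = [-3]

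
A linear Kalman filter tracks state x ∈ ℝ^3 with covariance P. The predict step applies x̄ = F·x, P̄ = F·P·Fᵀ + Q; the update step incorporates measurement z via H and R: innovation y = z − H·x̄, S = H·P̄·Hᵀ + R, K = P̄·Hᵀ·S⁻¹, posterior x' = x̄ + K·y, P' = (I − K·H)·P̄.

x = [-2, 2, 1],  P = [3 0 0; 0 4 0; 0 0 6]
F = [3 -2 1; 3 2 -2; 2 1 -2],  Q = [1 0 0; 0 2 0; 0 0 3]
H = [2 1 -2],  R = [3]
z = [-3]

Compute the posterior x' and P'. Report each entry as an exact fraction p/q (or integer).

x̄ = F·x = [-9, -4, -4]
P̄ = F·P·Fᵀ + Q = [50 -1 -2; -1 69 50; -2 50 43]
y = z − H·x̄ = [11]
S = H·P̄·Hᵀ + R = [256]
K = P̄·Hᵀ·S⁻¹ = [103/256; -33/256; -5/32]
x' = x̄ + K·y = [-1171/256, -1387/256, -183/32]
P' = (I − K·H)·P̄ = [2191/256 3143/256 451/32; 3143/256 16575/256 1435/32; 451/32 1435/32 147/4]

x' = [-1171/256, -1387/256, -183/32]
P' = [2191/256 3143/256 451/32; 3143/256 16575/256 1435/32; 451/32 1435/32 147/4]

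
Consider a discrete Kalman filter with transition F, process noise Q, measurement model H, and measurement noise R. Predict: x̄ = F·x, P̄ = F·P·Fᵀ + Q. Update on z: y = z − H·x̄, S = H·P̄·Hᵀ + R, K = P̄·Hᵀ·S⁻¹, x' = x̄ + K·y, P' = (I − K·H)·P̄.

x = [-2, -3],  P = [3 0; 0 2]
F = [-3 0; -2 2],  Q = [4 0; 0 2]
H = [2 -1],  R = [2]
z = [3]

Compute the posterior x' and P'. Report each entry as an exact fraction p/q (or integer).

x' = [-7/19, -153/38]
P' = [105/19 188/19; 188/19 369/19]

x̄ = F·x = [6, -2]
P̄ = F·P·Fᵀ + Q = [31 18; 18 22]
y = z − H·x̄ = [-11]
S = H·P̄·Hᵀ + R = [76]
K = P̄·Hᵀ·S⁻¹ = [11/19; 7/38]
x' = x̄ + K·y = [-7/19, -153/38]
P' = (I − K·H)·P̄ = [105/19 188/19; 188/19 369/19]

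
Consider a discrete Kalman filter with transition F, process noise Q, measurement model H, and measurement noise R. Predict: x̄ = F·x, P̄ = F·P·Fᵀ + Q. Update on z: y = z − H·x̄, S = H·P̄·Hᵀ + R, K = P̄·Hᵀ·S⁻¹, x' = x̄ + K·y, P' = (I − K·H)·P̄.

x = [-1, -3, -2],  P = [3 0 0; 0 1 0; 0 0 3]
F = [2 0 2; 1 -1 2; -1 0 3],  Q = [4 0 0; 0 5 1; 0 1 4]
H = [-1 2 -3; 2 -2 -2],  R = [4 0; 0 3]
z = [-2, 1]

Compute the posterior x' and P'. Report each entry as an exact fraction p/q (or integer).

x̄ = F·x = [-6, -2, -5]
P̄ = F·P·Fᵀ + Q = [28 18 12; 18 21 16; 12 16 34]
y = z − H·x̄ = [-19, -1]
S = H·P̄·Hᵀ + R = [230 156; 156 223]
K = P̄·Hᵀ·S⁻¹ = [-2810/13477 1724/13477; 288/13477 -2498/13477; -3215/13477 -2344/13477]
x' = x̄ + K·y = [-29196/13477, -29928/13477, -3956/13477]
P' = (I − K·H)·P̄ = [305572/13477 240658/13477 62328/13477; 240658/13477 195005/13477 49400/13477; 62328/13477 49400/13477 16444/13477]

x' = [-29196/13477, -29928/13477, -3956/13477]
P' = [305572/13477 240658/13477 62328/13477; 240658/13477 195005/13477 49400/13477; 62328/13477 49400/13477 16444/13477]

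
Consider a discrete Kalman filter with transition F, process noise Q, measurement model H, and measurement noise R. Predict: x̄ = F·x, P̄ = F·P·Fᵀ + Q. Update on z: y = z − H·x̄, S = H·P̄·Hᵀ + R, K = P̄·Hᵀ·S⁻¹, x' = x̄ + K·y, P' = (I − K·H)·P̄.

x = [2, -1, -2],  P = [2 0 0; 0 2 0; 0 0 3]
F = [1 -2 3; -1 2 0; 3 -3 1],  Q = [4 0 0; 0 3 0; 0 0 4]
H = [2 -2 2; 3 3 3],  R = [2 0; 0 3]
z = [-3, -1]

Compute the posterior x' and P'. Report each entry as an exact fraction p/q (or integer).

x' = [-39939/12470, 12261/24940, 14308/6235]
P' = [35078/6235 1003/12470 -34437/6235; 1003/12470 5063/24940 -761/6235; -34437/6235 -761/6235 35093/6235]

x̄ = F·x = [-2, -4, 7]
P̄ = F·P·Fᵀ + Q = [41 -10 27; -10 13 -18; 27 -18 43]
y = z − H·x̄ = [-21, -4]
S = H·P̄·Hᵀ + R = [830 750; 750 858]
K = P̄·Hᵀ·S⁻¹ = [279/12470 457/2494; -6101/24940 805/4988; 1417/6235 -21/1247]
x' = x̄ + K·y = [-39939/12470, 12261/24940, 14308/6235]
P' = (I − K·H)·P̄ = [35078/6235 1003/12470 -34437/6235; 1003/12470 5063/24940 -761/6235; -34437/6235 -761/6235 35093/6235]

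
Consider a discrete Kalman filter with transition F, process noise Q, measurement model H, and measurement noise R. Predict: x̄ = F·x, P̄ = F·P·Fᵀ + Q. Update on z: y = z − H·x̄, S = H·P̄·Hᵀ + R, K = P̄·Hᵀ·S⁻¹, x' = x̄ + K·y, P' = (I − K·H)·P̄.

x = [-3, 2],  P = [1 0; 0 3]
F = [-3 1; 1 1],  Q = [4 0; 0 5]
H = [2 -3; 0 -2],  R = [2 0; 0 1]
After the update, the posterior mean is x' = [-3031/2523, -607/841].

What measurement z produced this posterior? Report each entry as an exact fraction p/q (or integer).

x̄ = F·x = [11, -1]
P̄ = F·P·Fᵀ + Q = [16 0; 0 9]
S = H·P̄·Hᵀ + R = [147 54; 54 37]
K = P̄·Hᵀ·S⁻¹ = [1184/2523 -576/841; -9/841 -396/841]
x' − x̄ = [-30784/2523, 234/841] = K·y
y = (KᵀK)⁻¹·Kᵀ·(x' − x̄) = [-26, 0]
z = y + H·x̄ = [-26, 0] + [25, 2] = [-1, 2]

z = [-1, 2]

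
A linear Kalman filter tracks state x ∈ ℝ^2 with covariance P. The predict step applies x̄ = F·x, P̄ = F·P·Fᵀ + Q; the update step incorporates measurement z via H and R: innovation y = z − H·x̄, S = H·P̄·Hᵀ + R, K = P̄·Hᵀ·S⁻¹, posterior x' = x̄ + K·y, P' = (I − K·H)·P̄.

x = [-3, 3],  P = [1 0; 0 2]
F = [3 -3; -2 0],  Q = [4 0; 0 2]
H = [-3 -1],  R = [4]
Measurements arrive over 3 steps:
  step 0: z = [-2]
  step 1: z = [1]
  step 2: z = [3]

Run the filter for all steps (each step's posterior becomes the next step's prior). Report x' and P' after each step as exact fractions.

step 0: x' = [-204/253, 918/253], P' = [274/253 -474/253; -474/253 1374/253]
step 1: x' = [-3498/19507, -63939/97535], P' = [17224/19507 -24216/19507; -24216/19507 339516/97535]
step 2: x' = [-32156847/25536613, 21351954/25536613], P' = [22580368/25536613 -31825680/25536613; -31825680/25536613 89096940/25536613]

step 0: x̄ = F·x = [-18, 6]
step 0: P̄ = F·P·Fᵀ + Q = [31 -6; -6 6]
step 0: y = z − H·x̄ = [-50]
step 0: S = H·P̄·Hᵀ + R = [253]
step 0: K = P̄·Hᵀ·S⁻¹ = [-87/253; 12/253]
step 0: x' = x̄ + K·y = [-204/253, 918/253]
step 0: P' = (I − K·H)·P̄ = [274/253 -474/253; -474/253 1374/253]
step 1: x̄ = F·x = [-306/23, 408/253]
step 1: P̄ = F·P·Fᵀ + Q = [2216/23 -408/23; -408/23 1602/253]
step 1: y = z − H·x̄ = [-9437/253]
step 1: S = H·P̄·Hᵀ + R = [195070/253]
step 1: K = P̄·Hᵀ·S⁻¹ = [-6864/19507; 5931/97535]
step 1: x' = x̄ + K·y = [-3498/19507, -63939/97535]
step 1: P' = (I − K·H)·P̄ = [17224/19507 -24216/19507; -24216/19507 339516/97535]
step 2: x̄ = F·x = [139347/97535, 6996/19507]
step 2: P̄ = F·P·Fᵀ + Q = [6400304/97535 -248640/19507; -248640/19507 107910/19507]
step 2: y = z − H·x̄ = [745626/97535]
step 2: S = H·P̄·Hᵀ + R = [51073226/97535]
step 2: K = P̄·Hᵀ·S⁻¹ = [-8978856/25536613; 1595025/25536613]
step 2: x' = x̄ + K·y = [-32156847/25536613, 21351954/25536613]
step 2: P' = (I − K·H)·P̄ = [22580368/25536613 -31825680/25536613; -31825680/25536613 89096940/25536613]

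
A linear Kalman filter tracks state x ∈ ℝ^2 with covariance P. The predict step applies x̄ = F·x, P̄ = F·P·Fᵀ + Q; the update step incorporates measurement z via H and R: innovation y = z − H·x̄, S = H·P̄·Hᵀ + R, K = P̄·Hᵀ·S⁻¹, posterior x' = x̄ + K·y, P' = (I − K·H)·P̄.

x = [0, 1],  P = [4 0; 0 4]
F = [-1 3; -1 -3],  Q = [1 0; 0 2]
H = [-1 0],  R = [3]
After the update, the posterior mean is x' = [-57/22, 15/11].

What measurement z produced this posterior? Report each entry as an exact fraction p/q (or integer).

x̄ = F·x = [3, -3]
P̄ = F·P·Fᵀ + Q = [41 -32; -32 42]
S = H·P̄·Hᵀ + R = [44]
K = P̄·Hᵀ·S⁻¹ = [-41/44; 8/11]
x' − x̄ = [-123/22, 48/11] = K·y
y = (KᵀK)⁻¹·Kᵀ·(x' − x̄) = [6]
z = y + H·x̄ = [6] + [-3] = [3]

z = [3]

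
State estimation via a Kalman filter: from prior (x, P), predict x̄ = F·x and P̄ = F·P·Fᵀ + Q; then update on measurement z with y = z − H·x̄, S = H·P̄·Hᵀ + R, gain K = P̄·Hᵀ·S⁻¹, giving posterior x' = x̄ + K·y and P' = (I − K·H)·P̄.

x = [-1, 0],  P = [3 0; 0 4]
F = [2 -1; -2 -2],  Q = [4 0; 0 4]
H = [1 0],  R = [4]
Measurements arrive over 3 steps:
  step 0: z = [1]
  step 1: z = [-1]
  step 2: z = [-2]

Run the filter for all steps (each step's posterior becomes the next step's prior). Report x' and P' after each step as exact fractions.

step 0: x' = [1/2, 3/2], P' = [10/3 -2/3; -2/3 94/3]
step 1: x' = [-80/83, -370/83], P' = [308/83 304/83; 304/83 7548/83]
step 2: x' = [-3738/2057, 7292/2057], P' = [7896/2057 13256/2057; 13256/2057 318004/2057]

step 0: x̄ = F·x = [-2, 2]
step 0: P̄ = F·P·Fᵀ + Q = [20 -4; -4 32]
step 0: y = z − H·x̄ = [3]
step 0: S = H·P̄·Hᵀ + R = [24]
step 0: K = P̄·Hᵀ·S⁻¹ = [5/6; -1/6]
step 0: x' = x̄ + K·y = [1/2, 3/2]
step 0: P' = (I − K·H)·P̄ = [10/3 -2/3; -2/3 94/3]
step 1: x̄ = F·x = [-1/2, -4]
step 1: P̄ = F·P·Fᵀ + Q = [154/3 152/3; 152/3 412/3]
step 1: y = z − H·x̄ = [-1/2]
step 1: S = H·P̄·Hᵀ + R = [166/3]
step 1: K = P̄·Hᵀ·S⁻¹ = [77/83; 76/83]
step 1: x' = x̄ + K·y = [-80/83, -370/83]
step 1: P' = (I − K·H)·P̄ = [308/83 304/83; 304/83 7548/83]
step 2: x̄ = F·x = [210/83, 900/83]
step 2: P̄ = F·P·Fᵀ + Q = [7896/83 13256/83; 13256/83 34188/83]
step 2: y = z − H·x̄ = [-376/83]
step 2: S = H·P̄·Hᵀ + R = [8228/83]
step 2: K = P̄·Hᵀ·S⁻¹ = [1974/2057; 3314/2057]
step 2: x' = x̄ + K·y = [-3738/2057, 7292/2057]
step 2: P' = (I − K·H)·P̄ = [7896/2057 13256/2057; 13256/2057 318004/2057]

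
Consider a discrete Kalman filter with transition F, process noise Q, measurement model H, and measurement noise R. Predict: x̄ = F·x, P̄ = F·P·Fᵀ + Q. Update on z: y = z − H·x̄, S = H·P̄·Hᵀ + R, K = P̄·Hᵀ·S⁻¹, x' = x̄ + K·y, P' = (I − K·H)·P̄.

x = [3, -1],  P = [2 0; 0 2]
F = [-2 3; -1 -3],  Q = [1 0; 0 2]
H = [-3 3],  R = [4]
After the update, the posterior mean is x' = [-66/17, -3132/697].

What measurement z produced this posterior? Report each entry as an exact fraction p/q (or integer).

x̄ = F·x = [-9, 0]
P̄ = F·P·Fᵀ + Q = [27 -14; -14 22]
S = H·P̄·Hᵀ + R = [697]
K = P̄·Hᵀ·S⁻¹ = [-3/17; 108/697]
x' − x̄ = [87/17, -3132/697] = K·y
y = (KᵀK)⁻¹·Kᵀ·(x' − x̄) = [-29]
z = y + H·x̄ = [-29] + [27] = [-2]

z = [-2]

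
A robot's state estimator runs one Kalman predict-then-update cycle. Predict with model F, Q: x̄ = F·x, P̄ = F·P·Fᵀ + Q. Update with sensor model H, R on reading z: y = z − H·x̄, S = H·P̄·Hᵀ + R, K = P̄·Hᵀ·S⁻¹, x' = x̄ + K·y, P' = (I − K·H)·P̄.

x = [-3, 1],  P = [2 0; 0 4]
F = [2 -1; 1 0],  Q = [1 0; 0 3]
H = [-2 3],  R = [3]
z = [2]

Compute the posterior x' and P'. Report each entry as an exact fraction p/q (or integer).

x' = [-161/26, -177/52]
P' = [120/13 153/26; 153/26 211/52]

x̄ = F·x = [-7, -3]
P̄ = F·P·Fᵀ + Q = [13 4; 4 5]
y = z − H·x̄ = [-3]
S = H·P̄·Hᵀ + R = [52]
K = P̄·Hᵀ·S⁻¹ = [-7/26; 7/52]
x' = x̄ + K·y = [-161/26, -177/52]
P' = (I − K·H)·P̄ = [120/13 153/26; 153/26 211/52]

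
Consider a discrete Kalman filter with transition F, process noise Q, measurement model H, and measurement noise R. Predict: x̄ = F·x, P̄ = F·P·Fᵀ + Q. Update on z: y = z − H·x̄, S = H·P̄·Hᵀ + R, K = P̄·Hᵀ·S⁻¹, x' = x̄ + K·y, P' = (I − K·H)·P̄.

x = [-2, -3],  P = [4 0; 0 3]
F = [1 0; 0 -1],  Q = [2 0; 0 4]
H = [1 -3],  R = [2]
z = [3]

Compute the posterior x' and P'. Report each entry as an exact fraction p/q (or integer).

x̄ = F·x = [-2, 3]
P̄ = F·P·Fᵀ + Q = [6 0; 0 7]
y = z − H·x̄ = [14]
S = H·P̄·Hᵀ + R = [71]
K = P̄·Hᵀ·S⁻¹ = [6/71; -21/71]
x' = x̄ + K·y = [-58/71, -81/71]
P' = (I − K·H)·P̄ = [390/71 126/71; 126/71 56/71]

x' = [-58/71, -81/71]
P' = [390/71 126/71; 126/71 56/71]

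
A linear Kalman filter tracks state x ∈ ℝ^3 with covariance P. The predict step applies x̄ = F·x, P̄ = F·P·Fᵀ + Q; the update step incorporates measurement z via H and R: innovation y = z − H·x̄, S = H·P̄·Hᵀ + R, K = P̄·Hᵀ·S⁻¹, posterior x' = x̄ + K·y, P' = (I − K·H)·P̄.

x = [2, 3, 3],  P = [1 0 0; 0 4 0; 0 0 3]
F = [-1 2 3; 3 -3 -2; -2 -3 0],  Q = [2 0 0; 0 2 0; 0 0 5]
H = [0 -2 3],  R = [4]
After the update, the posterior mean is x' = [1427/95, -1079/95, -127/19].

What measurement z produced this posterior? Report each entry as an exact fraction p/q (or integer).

z = [3]

x̄ = F·x = [13, -9, -13]
P̄ = F·P·Fᵀ + Q = [46 -45 -22; -45 59 30; -22 30 45]
S = H·P̄·Hᵀ + R = [285]
K = P̄·Hᵀ·S⁻¹ = [8/95; -28/285; 5/19]
x' − x̄ = [192/95, -224/95, 120/19] = K·y
y = (KᵀK)⁻¹·Kᵀ·(x' − x̄) = [24]
z = y + H·x̄ = [24] + [-21] = [3]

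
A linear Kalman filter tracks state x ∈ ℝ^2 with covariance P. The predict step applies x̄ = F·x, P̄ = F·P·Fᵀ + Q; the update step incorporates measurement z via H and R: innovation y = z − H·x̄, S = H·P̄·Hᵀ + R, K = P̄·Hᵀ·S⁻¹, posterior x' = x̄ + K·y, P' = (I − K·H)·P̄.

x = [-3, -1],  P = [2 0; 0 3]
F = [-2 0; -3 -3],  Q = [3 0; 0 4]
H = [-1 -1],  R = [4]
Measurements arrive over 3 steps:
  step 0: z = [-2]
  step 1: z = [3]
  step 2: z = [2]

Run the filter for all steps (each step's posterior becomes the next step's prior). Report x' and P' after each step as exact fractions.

step 0: x' = [20/11, 10/11], P' = [439/88 -347/88; -347/88 591/88]
step 1: x' = [-559/1713, -5356/1713], P' = [20528/1713 -17956/1713; -17956/1713 21884/1713]
step 2: x' = [-1211865/190319, 920383/190319], P' = [3538660/190319 -3127928/190319; -3127928/190319 3451064/190319]

step 0: x̄ = F·x = [6, 12]
step 0: P̄ = F·P·Fᵀ + Q = [11 12; 12 49]
step 0: y = z − H·x̄ = [16]
step 0: S = H·P̄·Hᵀ + R = [88]
step 0: K = P̄·Hᵀ·S⁻¹ = [-23/88; -61/88]
step 0: x' = x̄ + K·y = [20/11, 10/11]
step 0: P' = (I − K·H)·P̄ = [439/88 -347/88; -347/88 591/88]
step 1: x̄ = F·x = [-40/11, -90/11]
step 1: P̄ = F·P·Fᵀ + Q = [505/22 69/11; 69/11 422/11]
step 1: y = z − H·x̄ = [-97/11]
step 1: S = H·P̄·Hᵀ + R = [1713/22]
step 1: K = P̄·Hᵀ·S⁻¹ = [-643/1713; -982/1713]
step 1: x' = x̄ + K·y = [-559/1713, -5356/1713]
step 1: P' = (I − K·H)·P̄ = [20528/1713 -17956/1713; -17956/1713 21884/1713]
step 2: x̄ = F·x = [1118/1713, 5915/571]
step 2: P̄ = F·P·Fᵀ + Q = [87251/1713 5144/571; 5144/571 21784/571]
step 2: y = z − H·x̄ = [22289/1713]
step 2: S = H·P̄·Hᵀ + R = [190319/1713]
step 2: K = P̄·Hᵀ·S⁻¹ = [-102683/190319; -80784/190319]
step 2: x' = x̄ + K·y = [-1211865/190319, 920383/190319]
step 2: P' = (I − K·H)·P̄ = [3538660/190319 -3127928/190319; -3127928/190319 3451064/190319]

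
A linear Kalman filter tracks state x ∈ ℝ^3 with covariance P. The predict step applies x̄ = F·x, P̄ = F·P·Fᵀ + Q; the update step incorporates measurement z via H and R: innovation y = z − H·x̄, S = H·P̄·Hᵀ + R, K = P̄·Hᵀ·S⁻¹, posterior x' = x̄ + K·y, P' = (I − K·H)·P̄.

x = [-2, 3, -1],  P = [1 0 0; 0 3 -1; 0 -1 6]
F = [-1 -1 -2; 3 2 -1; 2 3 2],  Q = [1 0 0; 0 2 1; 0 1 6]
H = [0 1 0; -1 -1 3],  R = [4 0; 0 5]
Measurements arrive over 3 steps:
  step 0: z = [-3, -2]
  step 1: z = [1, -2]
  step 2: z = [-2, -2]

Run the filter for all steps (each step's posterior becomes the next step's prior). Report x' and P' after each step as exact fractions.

step 0: x̄ = F·x = [1, 1, 3]
step 0: P̄ = F·P·Fᵀ + Q = [25 6 -27; 6 33 12; -27 12 49]
step 0: y = z − H·x̄ = [-4, -9]
step 0: S = H·P̄·Hᵀ + R = [37 -3; -3 606]
step 0: K = P̄·Hᵀ·S⁻¹ = [1100/7471 -4126/22413; 6663/7471 -4/7471; 2586/7471 2010/7471]
step 0: x' = x̄ + K·y = [15449/7471, -19145/7471, -6021/7471]
step 0: P' = (I − K·H)·P̄ = [78413/22413 4400/7471 7887/7471; 4400/7471 26652/7471 10344/7471; 7887/7471 10344/7471 9427/7471]
step 1: x̄ = F·x = [15738/7471, 14078/7471, -38579/7471]
step 1: P̄ = F·P·Fᵀ + Q = [539078/22413 -205330/7471 -966040/22413; -205330/7471 330318/7471 404447/7471; -966040/22413 404447/7471 2000930/22413]
step 1: y = z − H·x̄ = [-6607/7471, 130611/7471]
step 1: S = H·P̄·Hᵀ + R = [360202/7471 1088353/7471; 1088353/7471 16934681/22413]
step 1: K = P̄·Hᵀ·S⁻¹ = [-54440886/340833785 -46284326/340833785; 273095061/340833785 13060236/340833785; 15665298/68166757 20147111/68166757]
step 1: x' = x̄ + K·y = [-43034274/340833785, 629062969/340833785, -13635608/68166757]
step 1: P' = (I − K·H)·P̄ = [875529514/340833785 -217763544/340833785 28422956/68166757; -217763544/340833785 1092380244/340833785 62661192/68166757; 28422956/68166757 62661192/68166757 63939901/68166757]
step 2: x̄ = F·x = [-89934523/68166757, 1197201156/340833785, 1664764279/340833785]
step 2: P̄ = F·P·Fᵀ + Q = [994739487/68166757 -946724816/68166757 -1715463284/68166757; -946724816/68166757 8531578629/340833785 9559732331/340833785; -1715463284/68166757 9559732331/340833785 18940768214/340833785]
step 2: y = z − H·x̄ = [-1878868726/340833785, -4928431866/340833785]
step 2: S = H·P̄·Hᵀ + R = [9894913769/340833785 24881242444/340833785; 24881242444/340833785 170314615289/340833785]
step 2: K = P̄·Hᵀ·S⁻¹ = [-156468421172/1042709822451 -136148940173/1042709822451; 2446871006197/3128129467353 99524969776/3128129467353; 700623984967/3128129467353 923244349255/3128129467353]
step 2: x' = x̄ + K·y = [1455566812045/1042709822451, -3939900582842/3128129467353, -1933285949561/3128129467353]
step 2: P' = (I − K·H)·P̄ = [889384767586/347569940817 -625873684688/1042709822451 453845305735/1042709822451; -625873684688/1042709822451 9787484024788/3128129467353 2802495939868/3128129467353; 453845305735/1042709822451 2802495939868/3128129467353 2926751201116/3128129467353]

step 0: x' = [15449/7471, -19145/7471, -6021/7471], P' = [78413/22413 4400/7471 7887/7471; 4400/7471 26652/7471 10344/7471; 7887/7471 10344/7471 9427/7471]
step 1: x' = [-43034274/340833785, 629062969/340833785, -13635608/68166757], P' = [875529514/340833785 -217763544/340833785 28422956/68166757; -217763544/340833785 1092380244/340833785 62661192/68166757; 28422956/68166757 62661192/68166757 63939901/68166757]
step 2: x' = [1455566812045/1042709822451, -3939900582842/3128129467353, -1933285949561/3128129467353], P' = [889384767586/347569940817 -625873684688/1042709822451 453845305735/1042709822451; -625873684688/1042709822451 9787484024788/3128129467353 2802495939868/3128129467353; 453845305735/1042709822451 2802495939868/3128129467353 2926751201116/3128129467353]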